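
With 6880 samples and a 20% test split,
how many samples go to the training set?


Test set = 6880 * 20% = 1376. Training set = 6880 - 1376 = 5504.

5504


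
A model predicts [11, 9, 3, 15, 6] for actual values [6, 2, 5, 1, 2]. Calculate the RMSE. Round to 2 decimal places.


MSE = 58.0000. RMSE = sqrt(58.0000) = 7.62.

7.62


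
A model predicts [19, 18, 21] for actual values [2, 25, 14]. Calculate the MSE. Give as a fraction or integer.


MSE = (1/3) * ((2-19)^2=289 + (25-18)^2=49 + (14-21)^2=49). Sum = 387. MSE = 129.

129


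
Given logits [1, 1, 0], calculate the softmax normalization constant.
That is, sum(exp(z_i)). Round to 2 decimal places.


Denom = e^1=2.7183 + e^1=2.7183 + e^0=1.0000. Sum = 6.4366, which rounds to 6.44.

6.44


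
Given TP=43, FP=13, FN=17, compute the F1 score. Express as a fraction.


Precision = 43/56 = 43/56. Recall = 43/60 = 43/60. F1 = 2*P*R/(P+R) = 43/58.

43/58


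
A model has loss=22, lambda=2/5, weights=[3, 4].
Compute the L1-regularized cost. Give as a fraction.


L1 norm = sum(|w|) = 7. J = 22 + 2/5 * 7 = 124/5.

124/5


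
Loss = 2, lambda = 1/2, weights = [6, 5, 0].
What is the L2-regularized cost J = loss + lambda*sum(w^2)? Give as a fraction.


L2 sq norm = sum(w^2) = 61. J = 2 + 1/2 * 61 = 65/2.

65/2


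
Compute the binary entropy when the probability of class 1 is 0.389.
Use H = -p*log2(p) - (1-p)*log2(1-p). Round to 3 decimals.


H = -0.389*log2(0.389) - 0.611*log2(0.611) = 0.964.

0.964


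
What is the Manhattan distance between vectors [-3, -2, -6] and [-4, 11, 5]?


d = sum of absolute differences: |-3--4|=1 + |-2-11|=13 + |-6-5|=11 = 25.

25


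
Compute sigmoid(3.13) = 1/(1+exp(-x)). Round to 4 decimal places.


sigma(3.13) = 1/(1+e^(-3.13)) = 1/(1+0.043718) = 1/1.043718 = 0.9581.

0.9581


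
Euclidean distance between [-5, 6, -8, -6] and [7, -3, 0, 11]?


d = sqrt(sum of squared differences). (-5-7)^2=144, (6--3)^2=81, (-8-0)^2=64, (-6-11)^2=289. Sum = 578.

sqrt(578)


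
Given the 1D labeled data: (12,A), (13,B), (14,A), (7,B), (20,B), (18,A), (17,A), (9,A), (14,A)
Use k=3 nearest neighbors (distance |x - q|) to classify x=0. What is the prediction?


Distances: |12-0|=12, |13-0|=13, |14-0|=14, |7-0|=7, |20-0|=20, |18-0|=18, |17-0|=17, |9-0|=9, |14-0|=14. 3 nearest: (7,B), (9,A), (12,A). Counts: {'B': 1, 'A': 2}. Majority class: A.

A


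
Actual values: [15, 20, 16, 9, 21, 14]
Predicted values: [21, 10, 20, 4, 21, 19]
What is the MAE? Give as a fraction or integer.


MAE = (1/6) * (|15-21|=6 + |20-10|=10 + |16-20|=4 + |9-4|=5 + |21-21|=0 + |14-19|=5). Sum = 30. MAE = 5.

5


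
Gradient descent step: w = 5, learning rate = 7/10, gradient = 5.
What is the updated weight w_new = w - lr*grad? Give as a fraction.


w_new = 5 - 7/10 * 5 = 5 - 7/2 = 3/2.

3/2


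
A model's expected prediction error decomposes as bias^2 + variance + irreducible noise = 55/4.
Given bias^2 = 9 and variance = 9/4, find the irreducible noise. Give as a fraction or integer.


Total error = bias^2 + variance + irreducible noise. So irreducible noise = 55/4 - 9 - 9/4 = 5/2.

5/2


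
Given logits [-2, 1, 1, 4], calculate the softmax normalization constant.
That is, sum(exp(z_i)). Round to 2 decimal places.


Denom = e^-2=0.1353 + e^1=2.7183 + e^1=2.7183 + e^4=54.5982. Sum = 60.1701, which rounds to 60.17.

60.17


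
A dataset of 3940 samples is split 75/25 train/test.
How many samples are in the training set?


Test set = 3940 * 25% = 985. Training set = 3940 - 985 = 2955.

2955


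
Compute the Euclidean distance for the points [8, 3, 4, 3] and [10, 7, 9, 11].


d = sqrt(sum of squared differences). (8-10)^2=4, (3-7)^2=16, (4-9)^2=25, (3-11)^2=64. Sum = 109.

sqrt(109)


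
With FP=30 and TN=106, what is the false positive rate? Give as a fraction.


FPR = FP / (FP + TN) = 30 / 136 = 15/68.

15/68


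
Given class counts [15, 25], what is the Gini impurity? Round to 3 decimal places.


Total = 40. Proportions: 15/40, 25/40. sum(p_i^2) = 0.5312. Gini = 1 - 0.5312 = 0.4688, which rounds to 0.469.

0.469


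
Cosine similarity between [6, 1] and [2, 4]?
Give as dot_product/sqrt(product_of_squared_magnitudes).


dot = 16. |a|^2 = 37, |b|^2 = 20. cos = 16/sqrt(740).

16/sqrt(740)


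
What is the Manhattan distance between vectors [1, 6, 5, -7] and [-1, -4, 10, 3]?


d = sum of absolute differences: |1--1|=2 + |6--4|=10 + |5-10|=5 + |-7-3|=10 = 27.

27


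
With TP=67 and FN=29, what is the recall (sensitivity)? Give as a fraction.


Recall = TP / (TP + FN) = 67 / 96 = 67/96.

67/96


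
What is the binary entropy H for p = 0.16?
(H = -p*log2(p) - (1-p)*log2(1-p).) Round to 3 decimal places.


H = -0.16*log2(0.16) - 0.84*log2(0.84) = 0.634.

0.634


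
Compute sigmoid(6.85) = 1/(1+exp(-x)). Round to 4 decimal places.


sigma(6.85) = 1/(1+e^(-6.85)) = 1/(1+0.001059) = 1/1.001059 = 0.9989.

0.9989


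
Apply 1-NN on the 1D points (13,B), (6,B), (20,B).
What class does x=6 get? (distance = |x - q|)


Distances: |13-6|=7, |6-6|=0, |20-6|=14. 1 nearest: (6,B). Counts: {'B': 1}. Majority class: B.

B


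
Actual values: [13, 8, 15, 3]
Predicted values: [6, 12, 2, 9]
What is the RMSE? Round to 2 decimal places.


MSE = 67.5000. RMSE = sqrt(67.5000) = 8.22.

8.22


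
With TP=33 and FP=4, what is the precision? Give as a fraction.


Precision = TP / (TP + FP) = 33 / 37 = 33/37.

33/37


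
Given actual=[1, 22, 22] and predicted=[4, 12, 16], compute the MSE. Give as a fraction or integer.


MSE = (1/3) * ((1-4)^2=9 + (22-12)^2=100 + (22-16)^2=36). Sum = 145. MSE = 145/3.

145/3


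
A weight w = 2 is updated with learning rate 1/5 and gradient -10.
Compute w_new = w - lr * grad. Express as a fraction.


w_new = 2 - 1/5 * -10 = 2 - -2 = 4.

4


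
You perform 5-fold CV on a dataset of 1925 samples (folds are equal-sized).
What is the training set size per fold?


Each validation fold has 1925/5 = 385 samples. Training set = 1925 - 385 = 1540.

1540


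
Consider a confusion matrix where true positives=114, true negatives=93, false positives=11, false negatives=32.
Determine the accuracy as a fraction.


Accuracy = (TP + TN) / (TP + TN + FP + FN) = (114 + 93) / 250 = 207/250.

207/250


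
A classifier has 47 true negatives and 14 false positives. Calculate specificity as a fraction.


Specificity = TN / (TN + FP) = 47 / 61 = 47/61.

47/61


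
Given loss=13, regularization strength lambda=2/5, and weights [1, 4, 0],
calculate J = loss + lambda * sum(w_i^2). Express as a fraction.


L2 sq norm = sum(w^2) = 17. J = 13 + 2/5 * 17 = 99/5.

99/5


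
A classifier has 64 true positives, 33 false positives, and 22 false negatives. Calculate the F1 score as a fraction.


Precision = 64/97 = 64/97. Recall = 64/86 = 32/43. F1 = 2*P*R/(P+R) = 128/183.

128/183


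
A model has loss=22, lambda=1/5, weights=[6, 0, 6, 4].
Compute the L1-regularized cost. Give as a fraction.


L1 norm = sum(|w|) = 16. J = 22 + 1/5 * 16 = 126/5.

126/5


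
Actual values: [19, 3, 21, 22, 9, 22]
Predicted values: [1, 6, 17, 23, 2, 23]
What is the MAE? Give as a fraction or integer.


MAE = (1/6) * (|19-1|=18 + |3-6|=3 + |21-17|=4 + |22-23|=1 + |9-2|=7 + |22-23|=1). Sum = 34. MAE = 17/3.

17/3


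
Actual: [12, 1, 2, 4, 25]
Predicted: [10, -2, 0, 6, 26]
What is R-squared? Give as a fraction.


Mean(y) = 44/5. SS_res = 22. SS_tot = 2014/5. R^2 = 1 - 22/(2014/5) = 952/1007.

952/1007


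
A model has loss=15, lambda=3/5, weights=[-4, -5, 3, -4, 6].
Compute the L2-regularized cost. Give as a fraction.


L2 sq norm = sum(w^2) = 102. J = 15 + 3/5 * 102 = 381/5.

381/5


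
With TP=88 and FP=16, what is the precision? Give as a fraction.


Precision = TP / (TP + FP) = 88 / 104 = 11/13.

11/13


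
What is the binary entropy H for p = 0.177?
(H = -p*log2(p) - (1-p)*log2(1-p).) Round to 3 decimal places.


H = -0.177*log2(0.177) - 0.823*log2(0.823) = 0.673.

0.673


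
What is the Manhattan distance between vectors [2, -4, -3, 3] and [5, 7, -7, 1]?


d = sum of absolute differences: |2-5|=3 + |-4-7|=11 + |-3--7|=4 + |3-1|=2 = 20.

20


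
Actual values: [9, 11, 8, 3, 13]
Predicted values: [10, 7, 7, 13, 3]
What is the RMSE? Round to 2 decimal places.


MSE = 43.6000. RMSE = sqrt(43.6000) = 6.60.

6.60


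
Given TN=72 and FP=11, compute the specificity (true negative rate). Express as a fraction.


Specificity = TN / (TN + FP) = 72 / 83 = 72/83.

72/83


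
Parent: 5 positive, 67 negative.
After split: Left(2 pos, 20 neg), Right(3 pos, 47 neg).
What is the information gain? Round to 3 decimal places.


H(parent) = 0.3638. H(left) = 0.4395, H(right) = 0.3274. Weighted = (22/72)*0.4395 + (50/72)*0.3274 = 0.3617. IG = 0.3638 - 0.3617 = 0.0021, which rounds to 0.002.

0.002


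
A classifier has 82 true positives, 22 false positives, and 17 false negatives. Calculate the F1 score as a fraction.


Precision = 82/104 = 41/52. Recall = 82/99 = 82/99. F1 = 2*P*R/(P+R) = 164/203.

164/203


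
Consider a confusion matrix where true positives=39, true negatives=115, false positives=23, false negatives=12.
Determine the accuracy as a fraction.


Accuracy = (TP + TN) / (TP + TN + FP + FN) = (39 + 115) / 189 = 22/27.

22/27


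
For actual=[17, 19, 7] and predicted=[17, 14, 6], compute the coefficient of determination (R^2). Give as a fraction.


Mean(y) = 43/3. SS_res = 26. SS_tot = 248/3. R^2 = 1 - 26/(248/3) = 85/124.

85/124


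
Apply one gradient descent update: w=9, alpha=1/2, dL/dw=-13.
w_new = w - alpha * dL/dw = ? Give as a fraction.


w_new = 9 - 1/2 * -13 = 9 - -13/2 = 31/2.

31/2


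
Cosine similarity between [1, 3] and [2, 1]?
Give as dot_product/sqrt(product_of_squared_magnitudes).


dot = 5. |a|^2 = 10, |b|^2 = 5. cos = 5/sqrt(50).

5/sqrt(50)


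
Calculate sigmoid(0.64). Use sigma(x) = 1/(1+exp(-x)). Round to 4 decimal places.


sigma(0.64) = 1/(1+e^(-0.64)) = 1/(1+0.527292) = 1/1.527292 = 0.6548.

0.6548


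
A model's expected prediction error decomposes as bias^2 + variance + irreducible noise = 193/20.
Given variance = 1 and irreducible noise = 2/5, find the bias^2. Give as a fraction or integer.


Total error = bias^2 + variance + irreducible noise. So bias^2 = 193/20 - 1 - 2/5 = 33/4.

33/4


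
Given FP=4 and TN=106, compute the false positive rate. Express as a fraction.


FPR = FP / (FP + TN) = 4 / 110 = 2/55.

2/55


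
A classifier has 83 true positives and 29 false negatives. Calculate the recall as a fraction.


Recall = TP / (TP + FN) = 83 / 112 = 83/112.

83/112


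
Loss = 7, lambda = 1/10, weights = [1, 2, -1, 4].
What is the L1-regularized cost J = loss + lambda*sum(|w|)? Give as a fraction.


L1 norm = sum(|w|) = 8. J = 7 + 1/10 * 8 = 39/5.

39/5


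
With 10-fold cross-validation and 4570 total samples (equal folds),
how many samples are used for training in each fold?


Each validation fold has 4570/10 = 457 samples. Training set = 4570 - 457 = 4113.

4113


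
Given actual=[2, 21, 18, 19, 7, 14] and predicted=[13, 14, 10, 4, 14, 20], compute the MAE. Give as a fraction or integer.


MAE = (1/6) * (|2-13|=11 + |21-14|=7 + |18-10|=8 + |19-4|=15 + |7-14|=7 + |14-20|=6). Sum = 54. MAE = 9.

9


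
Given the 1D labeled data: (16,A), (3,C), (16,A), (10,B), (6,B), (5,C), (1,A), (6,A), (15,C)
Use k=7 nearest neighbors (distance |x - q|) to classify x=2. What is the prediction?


Distances: |16-2|=14, |3-2|=1, |16-2|=14, |10-2|=8, |6-2|=4, |5-2|=3, |1-2|=1, |6-2|=4, |15-2|=13. 7 nearest: (1,A), (3,C), (5,C), (6,A), (6,B), (10,B), (15,C). Counts: {'A': 2, 'C': 3, 'B': 2}. Majority class: C.

C


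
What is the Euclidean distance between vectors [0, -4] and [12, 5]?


d = sqrt(sum of squared differences). (0-12)^2=144, (-4-5)^2=81. Sum = 225.

15


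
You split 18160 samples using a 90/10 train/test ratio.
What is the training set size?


Test set = 18160 * 10% = 1816. Training set = 18160 - 1816 = 16344.

16344


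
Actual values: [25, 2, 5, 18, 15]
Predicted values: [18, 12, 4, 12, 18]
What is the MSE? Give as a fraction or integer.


MSE = (1/5) * ((25-18)^2=49 + (2-12)^2=100 + (5-4)^2=1 + (18-12)^2=36 + (15-18)^2=9). Sum = 195. MSE = 39.

39


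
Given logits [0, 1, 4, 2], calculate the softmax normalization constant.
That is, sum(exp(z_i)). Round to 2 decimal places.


Denom = e^0=1.0000 + e^1=2.7183 + e^4=54.5982 + e^2=7.3891. Sum = 65.7056, which rounds to 65.71.

65.71


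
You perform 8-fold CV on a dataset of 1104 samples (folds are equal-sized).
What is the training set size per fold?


Each validation fold has 1104/8 = 138 samples. Training set = 1104 - 138 = 966.

966


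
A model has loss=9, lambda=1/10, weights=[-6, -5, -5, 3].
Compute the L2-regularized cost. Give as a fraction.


L2 sq norm = sum(w^2) = 95. J = 9 + 1/10 * 95 = 37/2.

37/2


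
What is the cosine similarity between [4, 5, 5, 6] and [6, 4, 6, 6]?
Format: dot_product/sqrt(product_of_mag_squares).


dot = 110. |a|^2 = 102, |b|^2 = 124. cos = 110/sqrt(12648).

110/sqrt(12648)


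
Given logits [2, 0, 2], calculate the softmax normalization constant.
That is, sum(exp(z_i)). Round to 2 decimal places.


Denom = e^2=7.3891 + e^0=1.0000 + e^2=7.3891. Sum = 15.7782, which rounds to 15.78.

15.78


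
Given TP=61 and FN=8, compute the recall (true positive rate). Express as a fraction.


Recall = TP / (TP + FN) = 61 / 69 = 61/69.

61/69


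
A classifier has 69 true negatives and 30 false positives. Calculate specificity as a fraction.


Specificity = TN / (TN + FP) = 69 / 99 = 23/33.

23/33


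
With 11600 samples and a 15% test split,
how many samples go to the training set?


Test set = 11600 * 15% = 1740. Training set = 11600 - 1740 = 9860.

9860


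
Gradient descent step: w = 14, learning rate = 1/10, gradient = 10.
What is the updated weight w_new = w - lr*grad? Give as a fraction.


w_new = 14 - 1/10 * 10 = 14 - 1 = 13.

13


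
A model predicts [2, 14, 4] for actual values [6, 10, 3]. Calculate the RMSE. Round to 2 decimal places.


MSE = 11.0000. RMSE = sqrt(11.0000) = 3.32.

3.32


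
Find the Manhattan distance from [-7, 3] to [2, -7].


d = sum of absolute differences: |-7-2|=9 + |3--7|=10 = 19.

19


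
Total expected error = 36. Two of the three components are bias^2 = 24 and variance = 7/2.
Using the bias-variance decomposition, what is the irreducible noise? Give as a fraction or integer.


Total error = bias^2 + variance + irreducible noise. So irreducible noise = 36 - 24 - 7/2 = 17/2.

17/2


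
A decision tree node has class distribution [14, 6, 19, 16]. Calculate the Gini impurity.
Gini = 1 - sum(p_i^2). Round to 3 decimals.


Total = 55. Proportions: 14/55, 6/55, 19/55, 16/55. sum(p_i^2) = 0.2807. Gini = 1 - 0.2807 = 0.7193, which rounds to 0.719.

0.719


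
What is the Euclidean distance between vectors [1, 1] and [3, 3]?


d = sqrt(sum of squared differences). (1-3)^2=4, (1-3)^2=4. Sum = 8.

sqrt(8)


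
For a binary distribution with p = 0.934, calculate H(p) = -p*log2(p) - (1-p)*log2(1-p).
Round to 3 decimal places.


H = -0.934*log2(0.934) - 0.066*log2(0.066) = 0.351.

0.351


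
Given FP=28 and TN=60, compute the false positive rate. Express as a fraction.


FPR = FP / (FP + TN) = 28 / 88 = 7/22.

7/22


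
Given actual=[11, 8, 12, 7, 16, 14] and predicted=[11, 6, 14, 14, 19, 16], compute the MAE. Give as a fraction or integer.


MAE = (1/6) * (|11-11|=0 + |8-6|=2 + |12-14|=2 + |7-14|=7 + |16-19|=3 + |14-16|=2). Sum = 16. MAE = 8/3.

8/3


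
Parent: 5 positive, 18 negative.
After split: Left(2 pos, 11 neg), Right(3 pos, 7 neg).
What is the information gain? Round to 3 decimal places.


H(parent) = 0.7554. H(left) = 0.6194, H(right) = 0.8813. Weighted = (13/23)*0.6194 + (10/23)*0.8813 = 0.7333. IG = 0.7554 - 0.7333 = 0.0221, which rounds to 0.022.

0.022


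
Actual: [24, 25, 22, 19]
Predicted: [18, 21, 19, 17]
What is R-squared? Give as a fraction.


Mean(y) = 45/2. SS_res = 65. SS_tot = 21. R^2 = 1 - 65/(21) = -44/21.

-44/21


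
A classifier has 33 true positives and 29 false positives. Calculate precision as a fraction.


Precision = TP / (TP + FP) = 33 / 62 = 33/62.

33/62


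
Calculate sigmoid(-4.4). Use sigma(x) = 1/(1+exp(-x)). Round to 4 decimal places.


sigma(-4.4) = 1/(1+e^(4.4)) = 1/(1+81.450869) = 1/82.450869 = 0.0121.

0.0121


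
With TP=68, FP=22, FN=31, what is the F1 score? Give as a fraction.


Precision = 68/90 = 34/45. Recall = 68/99 = 68/99. F1 = 2*P*R/(P+R) = 136/189.

136/189


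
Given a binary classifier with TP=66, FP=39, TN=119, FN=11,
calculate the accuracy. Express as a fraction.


Accuracy = (TP + TN) / (TP + TN + FP + FN) = (66 + 119) / 235 = 37/47.

37/47


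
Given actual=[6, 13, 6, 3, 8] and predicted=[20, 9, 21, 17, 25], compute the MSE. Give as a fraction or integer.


MSE = (1/5) * ((6-20)^2=196 + (13-9)^2=16 + (6-21)^2=225 + (3-17)^2=196 + (8-25)^2=289). Sum = 922. MSE = 922/5.

922/5


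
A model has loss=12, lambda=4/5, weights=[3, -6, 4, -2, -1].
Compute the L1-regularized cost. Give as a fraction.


L1 norm = sum(|w|) = 16. J = 12 + 4/5 * 16 = 124/5.

124/5


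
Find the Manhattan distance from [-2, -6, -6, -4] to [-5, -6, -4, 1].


d = sum of absolute differences: |-2--5|=3 + |-6--6|=0 + |-6--4|=2 + |-4-1|=5 = 10.

10


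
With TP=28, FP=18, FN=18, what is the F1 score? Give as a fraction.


Precision = 28/46 = 14/23. Recall = 28/46 = 14/23. F1 = 2*P*R/(P+R) = 14/23.

14/23


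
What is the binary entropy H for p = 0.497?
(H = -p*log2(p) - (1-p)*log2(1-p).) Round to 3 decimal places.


H = -0.497*log2(0.497) - 0.503*log2(0.503) = 1.000.

1.000


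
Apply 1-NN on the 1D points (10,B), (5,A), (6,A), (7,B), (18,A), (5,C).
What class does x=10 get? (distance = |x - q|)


Distances: |10-10|=0, |5-10|=5, |6-10|=4, |7-10|=3, |18-10|=8, |5-10|=5. 1 nearest: (10,B). Counts: {'B': 1}. Majority class: B.

B


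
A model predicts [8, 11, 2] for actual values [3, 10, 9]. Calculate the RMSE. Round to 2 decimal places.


MSE = 25.0000. RMSE = sqrt(25.0000) = 5.00.

5.00


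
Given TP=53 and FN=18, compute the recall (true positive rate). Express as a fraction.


Recall = TP / (TP + FN) = 53 / 71 = 53/71.

53/71


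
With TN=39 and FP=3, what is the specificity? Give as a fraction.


Specificity = TN / (TN + FP) = 39 / 42 = 13/14.

13/14


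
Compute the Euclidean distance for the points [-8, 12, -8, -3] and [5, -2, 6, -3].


d = sqrt(sum of squared differences). (-8-5)^2=169, (12--2)^2=196, (-8-6)^2=196, (-3--3)^2=0. Sum = 561.

sqrt(561)


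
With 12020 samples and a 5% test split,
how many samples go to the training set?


Test set = 12020 * 5% = 601. Training set = 12020 - 601 = 11419.

11419


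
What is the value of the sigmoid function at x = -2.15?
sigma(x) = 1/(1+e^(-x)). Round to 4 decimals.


sigma(-2.15) = 1/(1+e^(2.15)) = 1/(1+8.584858) = 1/9.584858 = 0.1043.

0.1043


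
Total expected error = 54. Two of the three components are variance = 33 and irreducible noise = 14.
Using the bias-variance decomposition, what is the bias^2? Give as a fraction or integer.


Total error = bias^2 + variance + irreducible noise. So bias^2 = 54 - 33 - 14 = 7.

7


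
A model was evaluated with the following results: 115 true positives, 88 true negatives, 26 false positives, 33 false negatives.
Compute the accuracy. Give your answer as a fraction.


Accuracy = (TP + TN) / (TP + TN + FP + FN) = (115 + 88) / 262 = 203/262.

203/262


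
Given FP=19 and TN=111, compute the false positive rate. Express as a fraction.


FPR = FP / (FP + TN) = 19 / 130 = 19/130.

19/130


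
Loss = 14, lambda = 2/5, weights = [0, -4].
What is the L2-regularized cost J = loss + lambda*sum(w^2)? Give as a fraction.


L2 sq norm = sum(w^2) = 16. J = 14 + 2/5 * 16 = 102/5.

102/5


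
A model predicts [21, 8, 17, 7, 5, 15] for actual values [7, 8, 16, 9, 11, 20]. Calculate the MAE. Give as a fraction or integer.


MAE = (1/6) * (|7-21|=14 + |8-8|=0 + |16-17|=1 + |9-7|=2 + |11-5|=6 + |20-15|=5). Sum = 28. MAE = 14/3.

14/3


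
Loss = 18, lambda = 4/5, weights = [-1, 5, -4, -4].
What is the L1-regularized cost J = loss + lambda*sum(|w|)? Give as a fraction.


L1 norm = sum(|w|) = 14. J = 18 + 4/5 * 14 = 146/5.

146/5


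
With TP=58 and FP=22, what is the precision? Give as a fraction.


Precision = TP / (TP + FP) = 58 / 80 = 29/40.

29/40


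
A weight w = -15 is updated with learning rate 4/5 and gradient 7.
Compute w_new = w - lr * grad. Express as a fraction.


w_new = -15 - 4/5 * 7 = -15 - 28/5 = -103/5.

-103/5


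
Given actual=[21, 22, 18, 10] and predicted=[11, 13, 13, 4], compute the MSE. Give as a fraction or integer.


MSE = (1/4) * ((21-11)^2=100 + (22-13)^2=81 + (18-13)^2=25 + (10-4)^2=36). Sum = 242. MSE = 121/2.

121/2


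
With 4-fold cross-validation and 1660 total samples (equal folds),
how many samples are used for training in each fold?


Each validation fold has 1660/4 = 415 samples. Training set = 1660 - 415 = 1245.

1245


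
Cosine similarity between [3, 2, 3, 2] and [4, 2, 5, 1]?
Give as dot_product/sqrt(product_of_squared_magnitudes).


dot = 33. |a|^2 = 26, |b|^2 = 46. cos = 33/sqrt(1196).

33/sqrt(1196)


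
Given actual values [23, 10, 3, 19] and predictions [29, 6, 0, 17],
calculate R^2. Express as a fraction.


Mean(y) = 55/4. SS_res = 65. SS_tot = 971/4. R^2 = 1 - 65/(971/4) = 711/971.

711/971


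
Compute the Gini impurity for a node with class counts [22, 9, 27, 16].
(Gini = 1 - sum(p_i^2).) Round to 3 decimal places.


Total = 74. Proportions: 22/74, 9/74, 27/74, 16/74. sum(p_i^2) = 0.2831. Gini = 1 - 0.2831 = 0.7169, which rounds to 0.717.

0.717


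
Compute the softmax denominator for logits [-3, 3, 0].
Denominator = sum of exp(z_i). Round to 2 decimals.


Denom = e^-3=0.0498 + e^3=20.0855 + e^0=1.0000. Sum = 21.1353, which rounds to 21.14.

21.14


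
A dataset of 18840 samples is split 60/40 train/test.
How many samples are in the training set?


Test set = 18840 * 40% = 7536. Training set = 18840 - 7536 = 11304.

11304


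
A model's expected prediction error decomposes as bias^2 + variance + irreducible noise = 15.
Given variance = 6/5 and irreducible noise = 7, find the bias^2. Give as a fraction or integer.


Total error = bias^2 + variance + irreducible noise. So bias^2 = 15 - 6/5 - 7 = 34/5.

34/5


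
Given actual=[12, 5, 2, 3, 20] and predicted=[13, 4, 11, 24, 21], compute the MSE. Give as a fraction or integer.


MSE = (1/5) * ((12-13)^2=1 + (5-4)^2=1 + (2-11)^2=81 + (3-24)^2=441 + (20-21)^2=1). Sum = 525. MSE = 105.

105


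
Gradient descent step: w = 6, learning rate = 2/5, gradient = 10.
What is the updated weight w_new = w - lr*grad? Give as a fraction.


w_new = 6 - 2/5 * 10 = 6 - 4 = 2.

2


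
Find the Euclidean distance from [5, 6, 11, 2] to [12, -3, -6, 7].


d = sqrt(sum of squared differences). (5-12)^2=49, (6--3)^2=81, (11--6)^2=289, (2-7)^2=25. Sum = 444.

sqrt(444)


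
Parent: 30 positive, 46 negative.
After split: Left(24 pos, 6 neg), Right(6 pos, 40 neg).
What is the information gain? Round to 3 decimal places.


H(parent) = 0.9678. H(left) = 0.7219, H(right) = 0.5586. Weighted = (30/76)*0.7219 + (46/76)*0.5586 = 0.6231. IG = 0.9678 - 0.6231 = 0.3447, which rounds to 0.345.

0.345


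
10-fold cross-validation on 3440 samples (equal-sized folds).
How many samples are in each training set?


Each validation fold has 3440/10 = 344 samples. Training set = 3440 - 344 = 3096.

3096


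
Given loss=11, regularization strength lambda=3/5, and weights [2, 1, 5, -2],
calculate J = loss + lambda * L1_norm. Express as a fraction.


L1 norm = sum(|w|) = 10. J = 11 + 3/5 * 10 = 17.

17


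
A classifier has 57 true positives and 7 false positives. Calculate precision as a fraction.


Precision = TP / (TP + FP) = 57 / 64 = 57/64.

57/64


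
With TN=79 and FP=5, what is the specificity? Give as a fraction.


Specificity = TN / (TN + FP) = 79 / 84 = 79/84.

79/84


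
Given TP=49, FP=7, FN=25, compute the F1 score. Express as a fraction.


Precision = 49/56 = 7/8. Recall = 49/74 = 49/74. F1 = 2*P*R/(P+R) = 49/65.

49/65


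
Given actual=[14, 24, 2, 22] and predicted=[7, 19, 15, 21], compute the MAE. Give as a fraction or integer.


MAE = (1/4) * (|14-7|=7 + |24-19|=5 + |2-15|=13 + |22-21|=1). Sum = 26. MAE = 13/2.

13/2


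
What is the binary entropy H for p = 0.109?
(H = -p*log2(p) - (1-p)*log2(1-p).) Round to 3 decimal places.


H = -0.109*log2(0.109) - 0.891*log2(0.891) = 0.497.

0.497


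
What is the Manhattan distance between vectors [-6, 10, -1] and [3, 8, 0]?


d = sum of absolute differences: |-6-3|=9 + |10-8|=2 + |-1-0|=1 = 12.

12


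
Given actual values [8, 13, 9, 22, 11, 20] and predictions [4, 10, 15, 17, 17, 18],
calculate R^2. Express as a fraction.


Mean(y) = 83/6. SS_res = 126. SS_tot = 1025/6. R^2 = 1 - 126/(1025/6) = 269/1025.

269/1025


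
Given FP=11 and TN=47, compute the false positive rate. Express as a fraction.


FPR = FP / (FP + TN) = 11 / 58 = 11/58.

11/58


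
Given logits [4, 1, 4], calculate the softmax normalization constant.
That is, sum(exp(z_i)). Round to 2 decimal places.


Denom = e^4=54.5982 + e^1=2.7183 + e^4=54.5982. Sum = 111.9147, which rounds to 111.91.

111.91


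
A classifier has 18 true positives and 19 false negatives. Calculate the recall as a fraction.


Recall = TP / (TP + FN) = 18 / 37 = 18/37.

18/37


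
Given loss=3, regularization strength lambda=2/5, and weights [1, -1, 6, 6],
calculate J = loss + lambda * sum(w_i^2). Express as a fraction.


L2 sq norm = sum(w^2) = 74. J = 3 + 2/5 * 74 = 163/5.

163/5


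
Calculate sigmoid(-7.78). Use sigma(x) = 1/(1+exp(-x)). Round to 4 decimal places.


sigma(-7.78) = 1/(1+e^(7.78)) = 1/(1+2392.274821) = 1/2393.274821 = 0.0004.

0.0004


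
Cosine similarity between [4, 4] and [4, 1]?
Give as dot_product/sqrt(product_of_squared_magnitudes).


dot = 20. |a|^2 = 32, |b|^2 = 17. cos = 20/sqrt(544).

20/sqrt(544)


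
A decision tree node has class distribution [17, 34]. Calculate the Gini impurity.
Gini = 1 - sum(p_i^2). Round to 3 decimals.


Total = 51. Proportions: 17/51, 34/51. sum(p_i^2) = 0.5556. Gini = 1 - 0.5556 = 0.4444, which rounds to 0.444.

0.444


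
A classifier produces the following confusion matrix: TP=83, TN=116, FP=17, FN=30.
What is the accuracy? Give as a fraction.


Accuracy = (TP + TN) / (TP + TN + FP + FN) = (83 + 116) / 246 = 199/246.

199/246


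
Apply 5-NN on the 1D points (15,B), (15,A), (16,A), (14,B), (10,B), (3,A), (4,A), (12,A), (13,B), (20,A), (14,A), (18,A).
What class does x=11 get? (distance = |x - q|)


Distances: |15-11|=4, |15-11|=4, |16-11|=5, |14-11|=3, |10-11|=1, |3-11|=8, |4-11|=7, |12-11|=1, |13-11|=2, |20-11|=9, |14-11|=3, |18-11|=7. 5 nearest: (12,A), (10,B), (13,B), (14,A), (14,B). Counts: {'A': 2, 'B': 3}. Majority class: B.

B


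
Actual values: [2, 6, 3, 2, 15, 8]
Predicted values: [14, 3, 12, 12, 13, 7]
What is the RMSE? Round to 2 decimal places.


MSE = 56.5000. RMSE = sqrt(56.5000) = 7.52.

7.52


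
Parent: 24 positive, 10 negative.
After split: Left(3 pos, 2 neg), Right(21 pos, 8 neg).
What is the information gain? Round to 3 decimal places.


H(parent) = 0.8740. H(left) = 0.9710, H(right) = 0.8498. Weighted = (5/34)*0.9710 + (29/34)*0.8498 = 0.8676. IG = 0.8740 - 0.8676 = 0.0064, which rounds to 0.006.

0.006


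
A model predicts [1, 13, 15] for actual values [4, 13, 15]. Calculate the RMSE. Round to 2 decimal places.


MSE = 3.0000. RMSE = sqrt(3.0000) = 1.73.

1.73


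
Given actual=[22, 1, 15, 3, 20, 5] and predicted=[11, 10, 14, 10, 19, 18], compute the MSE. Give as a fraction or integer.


MSE = (1/6) * ((22-11)^2=121 + (1-10)^2=81 + (15-14)^2=1 + (3-10)^2=49 + (20-19)^2=1 + (5-18)^2=169). Sum = 422. MSE = 211/3.

211/3


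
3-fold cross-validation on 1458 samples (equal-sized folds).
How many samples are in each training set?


Each validation fold has 1458/3 = 486 samples. Training set = 1458 - 486 = 972.

972


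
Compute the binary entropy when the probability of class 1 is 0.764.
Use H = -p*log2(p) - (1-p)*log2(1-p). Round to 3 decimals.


H = -0.764*log2(0.764) - 0.236*log2(0.236) = 0.788.

0.788


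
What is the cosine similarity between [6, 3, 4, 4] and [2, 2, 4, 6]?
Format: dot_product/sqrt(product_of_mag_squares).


dot = 58. |a|^2 = 77, |b|^2 = 60. cos = 58/sqrt(4620).

58/sqrt(4620)


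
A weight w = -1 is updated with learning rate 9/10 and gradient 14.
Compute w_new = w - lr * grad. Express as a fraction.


w_new = -1 - 9/10 * 14 = -1 - 63/5 = -68/5.

-68/5


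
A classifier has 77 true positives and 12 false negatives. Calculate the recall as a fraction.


Recall = TP / (TP + FN) = 77 / 89 = 77/89.

77/89


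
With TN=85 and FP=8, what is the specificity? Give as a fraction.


Specificity = TN / (TN + FP) = 85 / 93 = 85/93.

85/93


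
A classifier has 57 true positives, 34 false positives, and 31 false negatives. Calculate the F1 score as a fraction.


Precision = 57/91 = 57/91. Recall = 57/88 = 57/88. F1 = 2*P*R/(P+R) = 114/179.

114/179


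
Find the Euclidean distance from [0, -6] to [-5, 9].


d = sqrt(sum of squared differences). (0--5)^2=25, (-6-9)^2=225. Sum = 250.

sqrt(250)


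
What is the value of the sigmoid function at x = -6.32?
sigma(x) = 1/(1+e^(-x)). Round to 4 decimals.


sigma(-6.32) = 1/(1+e^(6.32)) = 1/(1+555.572992) = 1/556.572992 = 0.0018.

0.0018


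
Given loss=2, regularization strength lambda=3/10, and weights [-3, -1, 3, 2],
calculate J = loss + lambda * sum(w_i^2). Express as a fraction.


L2 sq norm = sum(w^2) = 23. J = 2 + 3/10 * 23 = 89/10.

89/10


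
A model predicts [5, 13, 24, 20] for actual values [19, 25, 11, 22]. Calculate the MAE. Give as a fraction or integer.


MAE = (1/4) * (|19-5|=14 + |25-13|=12 + |11-24|=13 + |22-20|=2). Sum = 41. MAE = 41/4.

41/4


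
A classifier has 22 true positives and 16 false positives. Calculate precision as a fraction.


Precision = TP / (TP + FP) = 22 / 38 = 11/19.

11/19


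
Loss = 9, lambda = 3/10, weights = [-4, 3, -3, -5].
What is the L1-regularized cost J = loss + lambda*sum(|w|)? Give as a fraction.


L1 norm = sum(|w|) = 15. J = 9 + 3/10 * 15 = 27/2.

27/2


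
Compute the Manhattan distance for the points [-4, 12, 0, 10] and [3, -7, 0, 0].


d = sum of absolute differences: |-4-3|=7 + |12--7|=19 + |0-0|=0 + |10-0|=10 = 36.

36


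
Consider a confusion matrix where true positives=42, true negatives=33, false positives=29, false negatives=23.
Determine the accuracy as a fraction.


Accuracy = (TP + TN) / (TP + TN + FP + FN) = (42 + 33) / 127 = 75/127.

75/127


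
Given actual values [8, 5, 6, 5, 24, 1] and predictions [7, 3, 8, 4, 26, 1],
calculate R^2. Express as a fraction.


Mean(y) = 49/6. SS_res = 14. SS_tot = 1961/6. R^2 = 1 - 14/(1961/6) = 1877/1961.

1877/1961


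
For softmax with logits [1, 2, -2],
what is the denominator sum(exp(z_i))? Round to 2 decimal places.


Denom = e^1=2.7183 + e^2=7.3891 + e^-2=0.1353. Sum = 10.2427, which rounds to 10.24.

10.24


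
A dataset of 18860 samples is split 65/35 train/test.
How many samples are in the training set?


Test set = 18860 * 35% = 6601. Training set = 18860 - 6601 = 12259.

12259


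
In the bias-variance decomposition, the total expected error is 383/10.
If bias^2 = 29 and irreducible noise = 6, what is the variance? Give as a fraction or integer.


Total error = bias^2 + variance + irreducible noise. So variance = 383/10 - 29 - 6 = 33/10.

33/10


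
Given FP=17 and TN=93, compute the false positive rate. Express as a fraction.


FPR = FP / (FP + TN) = 17 / 110 = 17/110.

17/110


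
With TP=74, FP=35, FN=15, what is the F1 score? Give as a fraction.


Precision = 74/109 = 74/109. Recall = 74/89 = 74/89. F1 = 2*P*R/(P+R) = 74/99.

74/99


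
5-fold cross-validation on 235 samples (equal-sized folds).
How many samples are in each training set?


Each validation fold has 235/5 = 47 samples. Training set = 235 - 47 = 188.

188


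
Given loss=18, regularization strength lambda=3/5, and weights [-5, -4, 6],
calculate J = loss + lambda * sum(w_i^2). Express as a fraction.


L2 sq norm = sum(w^2) = 77. J = 18 + 3/5 * 77 = 321/5.

321/5


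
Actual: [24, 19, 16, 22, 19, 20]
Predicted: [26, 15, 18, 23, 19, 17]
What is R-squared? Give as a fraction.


Mean(y) = 20. SS_res = 34. SS_tot = 38. R^2 = 1 - 34/(38) = 2/19.

2/19


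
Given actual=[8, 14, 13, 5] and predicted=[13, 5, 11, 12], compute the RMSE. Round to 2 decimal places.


MSE = 39.7500. RMSE = sqrt(39.7500) = 6.30.

6.30


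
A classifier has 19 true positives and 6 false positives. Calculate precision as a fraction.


Precision = TP / (TP + FP) = 19 / 25 = 19/25.

19/25


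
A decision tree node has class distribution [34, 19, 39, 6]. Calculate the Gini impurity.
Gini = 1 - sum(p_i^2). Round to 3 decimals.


Total = 98. Proportions: 34/98, 19/98, 39/98, 6/98. sum(p_i^2) = 0.3201. Gini = 1 - 0.3201 = 0.6799, which rounds to 0.680.

0.680


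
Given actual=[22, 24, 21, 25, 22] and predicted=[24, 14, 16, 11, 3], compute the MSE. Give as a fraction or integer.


MSE = (1/5) * ((22-24)^2=4 + (24-14)^2=100 + (21-16)^2=25 + (25-11)^2=196 + (22-3)^2=361). Sum = 686. MSE = 686/5.

686/5


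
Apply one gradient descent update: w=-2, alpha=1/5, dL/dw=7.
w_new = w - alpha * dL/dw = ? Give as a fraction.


w_new = -2 - 1/5 * 7 = -2 - 7/5 = -17/5.

-17/5


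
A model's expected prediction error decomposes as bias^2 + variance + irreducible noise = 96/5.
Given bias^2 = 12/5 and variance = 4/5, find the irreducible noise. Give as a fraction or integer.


Total error = bias^2 + variance + irreducible noise. So irreducible noise = 96/5 - 12/5 - 4/5 = 16.

16


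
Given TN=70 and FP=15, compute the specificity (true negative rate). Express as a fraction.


Specificity = TN / (TN + FP) = 70 / 85 = 14/17.

14/17


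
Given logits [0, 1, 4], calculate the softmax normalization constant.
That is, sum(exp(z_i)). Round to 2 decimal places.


Denom = e^0=1.0000 + e^1=2.7183 + e^4=54.5982. Sum = 58.3165, which rounds to 58.32.

58.32


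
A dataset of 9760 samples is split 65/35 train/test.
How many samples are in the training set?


Test set = 9760 * 35% = 3416. Training set = 9760 - 3416 = 6344.

6344


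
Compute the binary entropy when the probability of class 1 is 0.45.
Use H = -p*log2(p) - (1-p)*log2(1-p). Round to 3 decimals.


H = -0.45*log2(0.45) - 0.55*log2(0.55) = 0.993.

0.993


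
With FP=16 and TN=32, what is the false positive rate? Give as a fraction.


FPR = FP / (FP + TN) = 16 / 48 = 1/3.

1/3


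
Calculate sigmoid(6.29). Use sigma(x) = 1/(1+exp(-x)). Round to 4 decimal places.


sigma(6.29) = 1/(1+e^(-6.29)) = 1/(1+0.001855) = 1/1.001855 = 0.9981.

0.9981


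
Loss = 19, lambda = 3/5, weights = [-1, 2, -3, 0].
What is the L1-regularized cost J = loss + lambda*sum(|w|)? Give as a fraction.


L1 norm = sum(|w|) = 6. J = 19 + 3/5 * 6 = 113/5.

113/5


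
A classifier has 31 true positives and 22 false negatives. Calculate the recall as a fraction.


Recall = TP / (TP + FN) = 31 / 53 = 31/53.

31/53


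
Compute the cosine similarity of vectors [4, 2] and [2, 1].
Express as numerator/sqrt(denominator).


dot = 10. |a|^2 = 20, |b|^2 = 5. cos = 10/sqrt(100).

10/sqrt(100)


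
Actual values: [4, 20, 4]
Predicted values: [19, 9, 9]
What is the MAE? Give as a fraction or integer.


MAE = (1/3) * (|4-19|=15 + |20-9|=11 + |4-9|=5). Sum = 31. MAE = 31/3.

31/3


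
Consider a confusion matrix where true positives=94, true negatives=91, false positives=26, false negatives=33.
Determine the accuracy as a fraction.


Accuracy = (TP + TN) / (TP + TN + FP + FN) = (94 + 91) / 244 = 185/244.

185/244


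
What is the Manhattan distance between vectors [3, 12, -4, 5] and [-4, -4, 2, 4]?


d = sum of absolute differences: |3--4|=7 + |12--4|=16 + |-4-2|=6 + |5-4|=1 = 30.

30


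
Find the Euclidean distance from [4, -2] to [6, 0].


d = sqrt(sum of squared differences). (4-6)^2=4, (-2-0)^2=4. Sum = 8.

sqrt(8)


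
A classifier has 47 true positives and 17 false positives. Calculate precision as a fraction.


Precision = TP / (TP + FP) = 47 / 64 = 47/64.

47/64


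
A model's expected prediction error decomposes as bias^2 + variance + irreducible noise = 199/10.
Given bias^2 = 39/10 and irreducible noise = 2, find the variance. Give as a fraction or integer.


Total error = bias^2 + variance + irreducible noise. So variance = 199/10 - 39/10 - 2 = 14.

14


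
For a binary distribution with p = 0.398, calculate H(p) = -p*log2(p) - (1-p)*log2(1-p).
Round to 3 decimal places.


H = -0.398*log2(0.398) - 0.602*log2(0.602) = 0.970.

0.970


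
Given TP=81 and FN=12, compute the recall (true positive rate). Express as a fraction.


Recall = TP / (TP + FN) = 81 / 93 = 27/31.

27/31


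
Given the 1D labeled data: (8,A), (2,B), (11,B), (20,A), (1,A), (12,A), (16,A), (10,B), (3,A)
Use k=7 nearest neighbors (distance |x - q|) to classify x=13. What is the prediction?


Distances: |8-13|=5, |2-13|=11, |11-13|=2, |20-13|=7, |1-13|=12, |12-13|=1, |16-13|=3, |10-13|=3, |3-13|=10. 7 nearest: (12,A), (11,B), (16,A), (10,B), (8,A), (20,A), (3,A). Counts: {'A': 5, 'B': 2}. Majority class: A.

A


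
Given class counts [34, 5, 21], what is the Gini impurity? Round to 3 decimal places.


Total = 60. Proportions: 34/60, 5/60, 21/60. sum(p_i^2) = 0.4506. Gini = 1 - 0.4506 = 0.5494, which rounds to 0.549.

0.549


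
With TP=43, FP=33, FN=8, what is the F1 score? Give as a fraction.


Precision = 43/76 = 43/76. Recall = 43/51 = 43/51. F1 = 2*P*R/(P+R) = 86/127.

86/127


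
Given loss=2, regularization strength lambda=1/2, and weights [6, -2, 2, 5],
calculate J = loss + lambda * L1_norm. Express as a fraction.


L1 norm = sum(|w|) = 15. J = 2 + 1/2 * 15 = 19/2.

19/2


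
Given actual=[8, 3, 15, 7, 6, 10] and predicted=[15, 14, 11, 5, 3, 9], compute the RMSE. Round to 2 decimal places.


MSE = 33.3333. RMSE = sqrt(33.3333) = 5.77.

5.77


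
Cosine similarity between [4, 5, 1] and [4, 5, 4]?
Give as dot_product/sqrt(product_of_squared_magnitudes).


dot = 45. |a|^2 = 42, |b|^2 = 57. cos = 45/sqrt(2394).

45/sqrt(2394)


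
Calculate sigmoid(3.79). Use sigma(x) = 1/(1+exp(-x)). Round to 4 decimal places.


sigma(3.79) = 1/(1+e^(-3.79)) = 1/(1+0.022596) = 1/1.022596 = 0.9779.

0.9779


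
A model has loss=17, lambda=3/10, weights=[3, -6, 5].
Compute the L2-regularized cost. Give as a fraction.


L2 sq norm = sum(w^2) = 70. J = 17 + 3/10 * 70 = 38.

38


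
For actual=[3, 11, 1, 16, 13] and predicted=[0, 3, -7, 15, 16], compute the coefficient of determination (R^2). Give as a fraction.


Mean(y) = 44/5. SS_res = 147. SS_tot = 844/5. R^2 = 1 - 147/(844/5) = 109/844.

109/844


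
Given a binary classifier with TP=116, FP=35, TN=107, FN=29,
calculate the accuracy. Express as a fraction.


Accuracy = (TP + TN) / (TP + TN + FP + FN) = (116 + 107) / 287 = 223/287.

223/287


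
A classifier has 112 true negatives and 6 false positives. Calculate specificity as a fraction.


Specificity = TN / (TN + FP) = 112 / 118 = 56/59.

56/59
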